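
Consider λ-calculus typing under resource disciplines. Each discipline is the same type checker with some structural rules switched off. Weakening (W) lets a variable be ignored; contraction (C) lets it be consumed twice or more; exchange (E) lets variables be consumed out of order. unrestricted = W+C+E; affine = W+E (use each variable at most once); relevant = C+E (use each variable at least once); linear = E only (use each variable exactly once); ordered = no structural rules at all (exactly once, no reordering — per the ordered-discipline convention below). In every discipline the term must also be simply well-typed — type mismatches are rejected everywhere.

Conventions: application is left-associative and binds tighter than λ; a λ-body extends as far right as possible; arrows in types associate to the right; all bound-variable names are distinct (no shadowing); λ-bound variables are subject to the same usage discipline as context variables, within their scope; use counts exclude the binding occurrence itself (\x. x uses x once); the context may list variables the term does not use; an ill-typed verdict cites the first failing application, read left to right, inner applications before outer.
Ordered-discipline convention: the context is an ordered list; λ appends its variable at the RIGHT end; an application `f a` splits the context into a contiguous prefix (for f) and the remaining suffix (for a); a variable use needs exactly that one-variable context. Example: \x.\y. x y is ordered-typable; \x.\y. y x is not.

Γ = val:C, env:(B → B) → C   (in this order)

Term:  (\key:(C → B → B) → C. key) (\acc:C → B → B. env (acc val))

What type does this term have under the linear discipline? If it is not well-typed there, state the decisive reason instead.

term : (C → B → B) → C
usage: val ×1; env ×1; key [bound] ×1; acc [bound] ×1
use order (left to right): key, env, acc, val
typing: well-typed at (C → B → B) → C
all disciplines: ordered ✗, linear ✓, affine ✓, relevant ✓, unrestricted ✓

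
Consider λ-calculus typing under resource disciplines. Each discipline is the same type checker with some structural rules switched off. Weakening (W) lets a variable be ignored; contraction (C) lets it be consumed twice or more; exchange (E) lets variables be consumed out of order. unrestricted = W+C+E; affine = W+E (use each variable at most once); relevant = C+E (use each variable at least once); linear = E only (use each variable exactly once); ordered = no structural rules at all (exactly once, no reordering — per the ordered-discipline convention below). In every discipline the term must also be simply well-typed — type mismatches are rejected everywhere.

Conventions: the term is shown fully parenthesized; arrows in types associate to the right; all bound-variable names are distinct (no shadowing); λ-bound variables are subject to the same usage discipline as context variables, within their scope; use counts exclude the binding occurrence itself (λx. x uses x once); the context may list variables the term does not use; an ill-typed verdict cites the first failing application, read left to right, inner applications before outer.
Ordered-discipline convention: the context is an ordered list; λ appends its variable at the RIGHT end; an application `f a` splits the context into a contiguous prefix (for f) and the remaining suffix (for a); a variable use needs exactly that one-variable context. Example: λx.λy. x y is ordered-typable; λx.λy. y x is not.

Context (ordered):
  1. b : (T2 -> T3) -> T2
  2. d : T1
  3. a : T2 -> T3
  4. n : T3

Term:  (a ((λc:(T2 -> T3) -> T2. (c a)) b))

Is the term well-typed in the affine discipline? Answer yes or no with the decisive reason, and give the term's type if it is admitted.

no — uses contraction: a ×2
variable uses: b=1, d=0, a=2, n=0, c [bound]=1
order of uses: a, c, a, b
typing: well-typed — term : T3
across the five disciplines: ordered ✗, linear ✗, affine ✗, relevant ✗, unrestricted ✓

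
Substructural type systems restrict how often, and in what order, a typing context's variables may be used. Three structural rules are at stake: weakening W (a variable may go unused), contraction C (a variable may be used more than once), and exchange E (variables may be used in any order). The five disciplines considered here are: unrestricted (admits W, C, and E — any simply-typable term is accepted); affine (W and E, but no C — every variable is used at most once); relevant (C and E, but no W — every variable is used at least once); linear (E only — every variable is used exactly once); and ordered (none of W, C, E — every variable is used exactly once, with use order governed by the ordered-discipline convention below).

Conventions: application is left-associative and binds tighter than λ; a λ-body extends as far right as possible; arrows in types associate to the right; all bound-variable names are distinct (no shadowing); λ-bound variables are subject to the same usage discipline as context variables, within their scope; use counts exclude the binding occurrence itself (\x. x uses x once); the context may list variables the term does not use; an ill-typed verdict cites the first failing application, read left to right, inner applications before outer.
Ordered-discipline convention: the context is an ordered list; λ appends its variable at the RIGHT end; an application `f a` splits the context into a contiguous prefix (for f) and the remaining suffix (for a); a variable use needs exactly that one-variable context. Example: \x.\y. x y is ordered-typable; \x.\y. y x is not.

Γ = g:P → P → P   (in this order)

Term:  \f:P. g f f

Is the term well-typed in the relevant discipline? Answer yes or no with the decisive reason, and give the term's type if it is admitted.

yes — every one of g, f appears; term : P → P
counts: g ×1; f (λ-bound) ×2
use order (left to right): g, f, f
typing: well-typed at P → P
per-discipline verdicts: ordered ✗, linear ✗, affine ✗, relevant ✓, unrestricted ✓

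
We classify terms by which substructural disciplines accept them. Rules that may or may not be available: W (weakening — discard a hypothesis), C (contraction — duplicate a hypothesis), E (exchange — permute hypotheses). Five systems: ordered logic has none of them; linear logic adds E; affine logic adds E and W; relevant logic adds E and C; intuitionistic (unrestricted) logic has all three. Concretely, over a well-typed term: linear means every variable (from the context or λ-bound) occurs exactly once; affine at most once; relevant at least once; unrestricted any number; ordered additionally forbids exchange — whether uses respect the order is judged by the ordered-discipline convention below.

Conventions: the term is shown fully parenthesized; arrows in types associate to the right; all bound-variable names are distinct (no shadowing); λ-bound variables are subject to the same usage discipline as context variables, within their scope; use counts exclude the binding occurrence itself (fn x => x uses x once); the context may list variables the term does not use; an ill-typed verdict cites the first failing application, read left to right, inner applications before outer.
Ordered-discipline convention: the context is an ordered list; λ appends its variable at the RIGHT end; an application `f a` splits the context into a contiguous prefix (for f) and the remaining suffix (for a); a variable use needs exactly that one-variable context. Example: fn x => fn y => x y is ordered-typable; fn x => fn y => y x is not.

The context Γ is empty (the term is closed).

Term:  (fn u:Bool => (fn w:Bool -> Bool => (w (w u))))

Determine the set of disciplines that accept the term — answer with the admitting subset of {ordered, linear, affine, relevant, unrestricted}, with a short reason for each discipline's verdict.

admitted in: relevant, unrestricted
usage: u (bound): 1×, w (bound): 2×
order of uses: w, w, u
typing: the term checks, with type Bool -> (Bool -> Bool) -> Bool
ordered ✗ (w ×2 used more than once (contraction))
linear ✗ (w ×2 used more than once (contraction))
affine ✗ (w ×2 used more than once (contraction))
relevant ✓ (every one of u, w appears)
unrestricted ✓ (simply typable at Bool -> (Bool -> Bool) -> Bool; W, C, E all held)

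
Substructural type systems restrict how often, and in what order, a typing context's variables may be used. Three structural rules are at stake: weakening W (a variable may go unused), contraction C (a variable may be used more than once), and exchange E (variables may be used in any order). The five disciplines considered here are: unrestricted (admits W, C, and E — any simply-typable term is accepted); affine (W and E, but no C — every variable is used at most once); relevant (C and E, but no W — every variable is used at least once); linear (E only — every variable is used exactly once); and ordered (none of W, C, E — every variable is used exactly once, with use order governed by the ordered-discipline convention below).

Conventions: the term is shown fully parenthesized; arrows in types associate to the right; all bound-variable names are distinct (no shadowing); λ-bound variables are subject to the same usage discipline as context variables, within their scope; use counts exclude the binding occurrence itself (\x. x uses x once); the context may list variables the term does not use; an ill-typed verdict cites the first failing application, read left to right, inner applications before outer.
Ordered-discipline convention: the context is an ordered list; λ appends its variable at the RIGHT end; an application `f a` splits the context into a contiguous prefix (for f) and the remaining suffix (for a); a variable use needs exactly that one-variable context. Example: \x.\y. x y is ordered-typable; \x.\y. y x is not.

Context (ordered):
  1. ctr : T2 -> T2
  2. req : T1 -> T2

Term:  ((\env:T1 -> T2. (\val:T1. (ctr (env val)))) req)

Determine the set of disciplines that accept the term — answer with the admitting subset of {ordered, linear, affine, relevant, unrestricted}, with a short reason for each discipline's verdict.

admitted in: ordered, linear, affine, relevant, unrestricted
use counts: ctr: 1×, req: 1×, env [bound]: 1×, val [bound]: 1×
uses in reading order: ctr, env, val, req
typing: well-typed — term : T1 -> T2
ordered: ✓, one use each (ctr, req, env, val); ordered split holds
linear: ✓, single use per variable (ctr, req, env, val)
affine: ✓, ctr, req, env, val: no repeats, contraction unneeded
relevant: ✓, every one of ctr, req, env, val appears
unrestricted: ✓, type-checks (T1 -> T2) and nothing is barred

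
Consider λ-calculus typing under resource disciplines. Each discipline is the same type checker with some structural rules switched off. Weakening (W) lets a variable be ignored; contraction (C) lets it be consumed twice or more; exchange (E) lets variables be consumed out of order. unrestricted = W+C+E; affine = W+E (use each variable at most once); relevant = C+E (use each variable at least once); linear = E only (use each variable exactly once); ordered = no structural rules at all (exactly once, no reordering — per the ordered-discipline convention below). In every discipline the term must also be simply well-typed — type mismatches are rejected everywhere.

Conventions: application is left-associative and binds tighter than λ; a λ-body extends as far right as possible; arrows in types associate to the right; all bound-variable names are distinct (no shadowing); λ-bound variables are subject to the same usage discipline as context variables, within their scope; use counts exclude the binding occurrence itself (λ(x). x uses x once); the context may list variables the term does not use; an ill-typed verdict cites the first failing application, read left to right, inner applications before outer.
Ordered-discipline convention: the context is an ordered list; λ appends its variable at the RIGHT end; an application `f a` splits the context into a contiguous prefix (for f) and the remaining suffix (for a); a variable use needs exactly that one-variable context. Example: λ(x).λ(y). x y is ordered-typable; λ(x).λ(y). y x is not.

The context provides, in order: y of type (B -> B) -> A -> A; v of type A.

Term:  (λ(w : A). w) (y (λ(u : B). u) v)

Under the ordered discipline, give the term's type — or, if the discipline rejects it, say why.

term : A
usage: y: 1×; v: 1×; w (bound): 1×; u (bound): 1×
order of uses: w, y, u, v
typing: ✓ — A
summary: ordered ✓ | linear ✓ | affine ✓ | relevant ✓ | unrestricted ✓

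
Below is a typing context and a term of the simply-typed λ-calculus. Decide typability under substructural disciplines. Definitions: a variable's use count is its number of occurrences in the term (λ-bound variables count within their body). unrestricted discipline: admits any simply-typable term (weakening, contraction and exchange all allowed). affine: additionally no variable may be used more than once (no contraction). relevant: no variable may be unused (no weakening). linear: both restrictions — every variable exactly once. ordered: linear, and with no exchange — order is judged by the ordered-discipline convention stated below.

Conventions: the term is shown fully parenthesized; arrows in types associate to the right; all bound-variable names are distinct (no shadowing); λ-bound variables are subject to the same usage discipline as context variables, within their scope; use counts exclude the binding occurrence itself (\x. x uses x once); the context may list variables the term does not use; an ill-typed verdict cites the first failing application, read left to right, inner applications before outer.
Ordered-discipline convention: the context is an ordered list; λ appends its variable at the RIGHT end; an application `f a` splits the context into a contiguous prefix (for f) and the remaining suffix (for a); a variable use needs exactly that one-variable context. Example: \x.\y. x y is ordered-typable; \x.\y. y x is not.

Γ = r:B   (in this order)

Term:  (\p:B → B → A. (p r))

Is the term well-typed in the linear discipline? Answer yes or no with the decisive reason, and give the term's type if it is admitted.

yes — single use per variable (r, p); term : (B → B → A) → B → A
use counts: r=1; p (bound)=1
order of uses: p, r
typing: well-typed — term : (B → B → A) → B → A
per-discipline verdicts: ordered ✗, linear ✓, affine ✓, relevant ✓, unrestricted ✓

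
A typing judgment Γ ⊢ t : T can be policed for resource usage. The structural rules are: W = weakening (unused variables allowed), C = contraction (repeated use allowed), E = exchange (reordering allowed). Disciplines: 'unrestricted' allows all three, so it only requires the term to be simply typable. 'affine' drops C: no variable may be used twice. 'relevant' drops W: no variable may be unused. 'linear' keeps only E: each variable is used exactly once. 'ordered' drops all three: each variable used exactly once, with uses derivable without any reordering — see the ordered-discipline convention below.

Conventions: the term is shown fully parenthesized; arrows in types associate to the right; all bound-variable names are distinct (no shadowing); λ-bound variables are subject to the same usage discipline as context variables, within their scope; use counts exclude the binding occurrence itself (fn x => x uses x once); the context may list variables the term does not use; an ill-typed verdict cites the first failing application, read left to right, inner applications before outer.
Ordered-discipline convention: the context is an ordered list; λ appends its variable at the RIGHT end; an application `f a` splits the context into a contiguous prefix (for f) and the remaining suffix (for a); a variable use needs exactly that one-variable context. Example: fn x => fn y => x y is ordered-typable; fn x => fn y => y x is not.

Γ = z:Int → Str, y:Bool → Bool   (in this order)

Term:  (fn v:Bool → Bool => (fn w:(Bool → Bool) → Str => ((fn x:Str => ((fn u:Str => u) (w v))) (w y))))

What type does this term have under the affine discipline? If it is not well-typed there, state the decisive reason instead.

not well-typed under affine — repeated use of w ×2
variable uses: z: 0×, y: 1×, v [bound]: 1×, w [bound]: 2×, x [bound]: 0×, u [bound]: 1×
use order (left to right): u, w, v, w, y
typing: the term checks, with type (Bool → Bool) → ((Bool → Bool) → Str) → Str
across the five disciplines: ordered ✗; linear ✗; affine ✗; relevant ✗; unrestricted ✓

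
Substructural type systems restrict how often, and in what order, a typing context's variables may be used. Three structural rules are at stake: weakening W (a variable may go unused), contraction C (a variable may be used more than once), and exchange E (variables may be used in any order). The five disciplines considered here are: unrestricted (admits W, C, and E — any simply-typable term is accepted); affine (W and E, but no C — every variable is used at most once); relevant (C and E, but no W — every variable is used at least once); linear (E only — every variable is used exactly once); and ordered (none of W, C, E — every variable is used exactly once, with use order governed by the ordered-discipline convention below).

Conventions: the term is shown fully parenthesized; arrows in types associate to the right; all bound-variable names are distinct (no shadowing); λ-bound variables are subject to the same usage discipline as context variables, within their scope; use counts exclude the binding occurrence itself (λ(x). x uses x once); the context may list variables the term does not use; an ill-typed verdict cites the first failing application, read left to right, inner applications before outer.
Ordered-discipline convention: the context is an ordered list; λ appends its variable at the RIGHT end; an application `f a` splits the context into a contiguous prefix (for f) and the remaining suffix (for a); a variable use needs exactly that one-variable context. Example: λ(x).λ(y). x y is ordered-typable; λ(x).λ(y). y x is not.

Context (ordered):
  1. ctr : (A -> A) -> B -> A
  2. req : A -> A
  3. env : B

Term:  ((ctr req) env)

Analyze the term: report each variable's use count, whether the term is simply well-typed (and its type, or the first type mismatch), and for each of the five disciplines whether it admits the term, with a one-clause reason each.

counts: ctr ×1, req ×1, env ×1
order of uses: ctr, req, env
typing: ✓ — A
ordered ✓ (ctr, req, env: once each, no exchange needed)
linear ✓ (single use per variable (ctr, req, env))
affine ✓ (none of ctr, req, env used more than once)
relevant ✓ (ctr, req, env: all used, weakening unneeded)
unrestricted ✓ (typability at A is all that's needed)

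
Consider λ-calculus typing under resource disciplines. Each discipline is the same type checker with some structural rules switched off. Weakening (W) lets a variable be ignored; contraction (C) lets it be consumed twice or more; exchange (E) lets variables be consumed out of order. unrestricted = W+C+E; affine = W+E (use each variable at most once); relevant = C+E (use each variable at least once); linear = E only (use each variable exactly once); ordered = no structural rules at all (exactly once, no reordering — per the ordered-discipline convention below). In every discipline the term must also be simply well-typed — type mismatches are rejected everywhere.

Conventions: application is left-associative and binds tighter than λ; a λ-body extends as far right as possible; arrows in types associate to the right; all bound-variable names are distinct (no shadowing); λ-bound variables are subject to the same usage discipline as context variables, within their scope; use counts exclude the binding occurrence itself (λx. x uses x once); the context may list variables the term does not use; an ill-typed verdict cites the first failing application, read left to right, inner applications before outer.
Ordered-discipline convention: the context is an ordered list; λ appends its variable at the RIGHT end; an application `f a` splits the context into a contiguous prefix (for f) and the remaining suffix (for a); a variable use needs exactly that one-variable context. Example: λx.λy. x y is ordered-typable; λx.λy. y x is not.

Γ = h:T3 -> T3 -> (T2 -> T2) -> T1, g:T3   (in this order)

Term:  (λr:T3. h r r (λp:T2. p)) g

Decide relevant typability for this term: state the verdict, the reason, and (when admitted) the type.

yes — at least one use each (h, g, r, p); term : T1
variable uses: h=1; g=1; r (λ-bound)=2; p (λ-bound)=1
left-to-right use order: h, r, r, p, g
typing: the term checks, with type T1
all disciplines: ordered ✗ | linear ✗ | affine ✗ | relevant ✓ | unrestricted ✓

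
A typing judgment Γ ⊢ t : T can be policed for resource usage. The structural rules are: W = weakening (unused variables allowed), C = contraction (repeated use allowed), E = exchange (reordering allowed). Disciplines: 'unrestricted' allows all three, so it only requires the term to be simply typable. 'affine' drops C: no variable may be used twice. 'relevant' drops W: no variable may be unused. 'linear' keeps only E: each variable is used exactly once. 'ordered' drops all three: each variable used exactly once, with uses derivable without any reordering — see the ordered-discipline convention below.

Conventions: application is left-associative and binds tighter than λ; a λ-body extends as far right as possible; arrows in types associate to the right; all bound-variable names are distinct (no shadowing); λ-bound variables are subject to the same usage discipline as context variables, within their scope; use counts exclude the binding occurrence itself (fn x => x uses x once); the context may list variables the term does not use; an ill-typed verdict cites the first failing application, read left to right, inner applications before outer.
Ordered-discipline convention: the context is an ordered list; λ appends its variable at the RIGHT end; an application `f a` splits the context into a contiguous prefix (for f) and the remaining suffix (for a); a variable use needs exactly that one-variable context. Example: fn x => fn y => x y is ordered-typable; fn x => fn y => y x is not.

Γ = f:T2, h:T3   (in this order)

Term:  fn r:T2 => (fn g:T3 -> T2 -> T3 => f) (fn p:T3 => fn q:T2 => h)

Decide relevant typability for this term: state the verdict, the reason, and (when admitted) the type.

no — r, g, p, q left unused
variable uses: f: 1, h: 1, r (bound): 0, g (bound): 0, p (bound): 0, q (bound): 0
order of uses: f, h
typing: ✓ — T2 -> T2
across the five disciplines: ordered ✗, linear ✗, affine ✓, relevant ✗, unrestricted ✓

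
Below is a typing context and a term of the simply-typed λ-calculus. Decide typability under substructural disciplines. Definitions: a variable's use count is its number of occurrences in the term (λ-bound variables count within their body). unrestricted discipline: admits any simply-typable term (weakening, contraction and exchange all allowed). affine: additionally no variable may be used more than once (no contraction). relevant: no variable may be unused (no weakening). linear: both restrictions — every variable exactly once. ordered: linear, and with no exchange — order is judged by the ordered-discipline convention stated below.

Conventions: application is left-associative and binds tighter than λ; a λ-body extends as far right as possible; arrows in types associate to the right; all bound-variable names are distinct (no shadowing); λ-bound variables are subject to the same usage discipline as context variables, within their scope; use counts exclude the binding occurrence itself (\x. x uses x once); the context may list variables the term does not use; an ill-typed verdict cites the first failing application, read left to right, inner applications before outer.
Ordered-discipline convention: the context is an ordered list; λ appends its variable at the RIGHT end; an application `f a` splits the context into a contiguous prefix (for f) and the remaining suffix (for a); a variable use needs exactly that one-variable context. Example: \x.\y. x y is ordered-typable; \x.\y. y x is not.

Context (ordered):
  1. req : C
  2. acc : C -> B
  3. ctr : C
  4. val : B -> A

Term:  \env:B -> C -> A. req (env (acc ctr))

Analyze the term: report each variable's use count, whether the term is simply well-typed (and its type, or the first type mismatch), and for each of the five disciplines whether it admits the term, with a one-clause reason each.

counts: req=1, acc=1, ctr=1, val=0, env (λ-bound)=1
use order (left to right): req, env, acc, ctr
typing: ill-typed: non-arrow in function slot: C
ordered ✗ (a type mismatch blocks all five)
linear ✗ (the type mismatch rejects it)
affine ✗ (not simply typable)
relevant ✗ (fails simple typing)
unrestricted ✗ (a type mismatch blocks all five)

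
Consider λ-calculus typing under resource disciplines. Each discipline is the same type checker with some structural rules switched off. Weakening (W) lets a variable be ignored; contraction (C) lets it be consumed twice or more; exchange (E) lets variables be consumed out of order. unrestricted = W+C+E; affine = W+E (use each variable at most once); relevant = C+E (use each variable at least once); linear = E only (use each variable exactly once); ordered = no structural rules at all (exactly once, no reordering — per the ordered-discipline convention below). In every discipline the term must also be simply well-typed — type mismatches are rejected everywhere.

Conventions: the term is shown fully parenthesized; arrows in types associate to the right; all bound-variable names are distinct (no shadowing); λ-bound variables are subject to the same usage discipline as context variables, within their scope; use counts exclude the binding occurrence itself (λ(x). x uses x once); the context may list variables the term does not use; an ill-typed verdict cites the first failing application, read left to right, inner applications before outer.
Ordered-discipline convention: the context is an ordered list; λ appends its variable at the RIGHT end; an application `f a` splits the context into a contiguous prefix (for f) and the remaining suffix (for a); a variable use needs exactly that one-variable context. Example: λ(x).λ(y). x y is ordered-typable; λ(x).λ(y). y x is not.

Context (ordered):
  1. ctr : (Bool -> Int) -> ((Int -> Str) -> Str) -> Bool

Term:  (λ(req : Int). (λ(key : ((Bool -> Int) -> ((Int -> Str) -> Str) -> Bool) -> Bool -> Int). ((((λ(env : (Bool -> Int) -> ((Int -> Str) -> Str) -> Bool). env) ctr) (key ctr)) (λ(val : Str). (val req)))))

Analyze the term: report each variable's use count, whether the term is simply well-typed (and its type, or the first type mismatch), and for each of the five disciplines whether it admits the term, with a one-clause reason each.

counts: ctr: 2, req [bound]: 1, key [bound]: 1, env [bound]: 1, val [bound]: 1
use order (left to right): env, ctr, key, ctr, val, req
typing: ill-typed: non-function type Str applied to an argument
ordered: ✗ — the type mismatch rejects it
linear: ✗ — not simply typable
affine: ✗ — fails simple typing
relevant: ✗ — a type mismatch blocks all five
unrestricted: ✗ — the type mismatch rejects it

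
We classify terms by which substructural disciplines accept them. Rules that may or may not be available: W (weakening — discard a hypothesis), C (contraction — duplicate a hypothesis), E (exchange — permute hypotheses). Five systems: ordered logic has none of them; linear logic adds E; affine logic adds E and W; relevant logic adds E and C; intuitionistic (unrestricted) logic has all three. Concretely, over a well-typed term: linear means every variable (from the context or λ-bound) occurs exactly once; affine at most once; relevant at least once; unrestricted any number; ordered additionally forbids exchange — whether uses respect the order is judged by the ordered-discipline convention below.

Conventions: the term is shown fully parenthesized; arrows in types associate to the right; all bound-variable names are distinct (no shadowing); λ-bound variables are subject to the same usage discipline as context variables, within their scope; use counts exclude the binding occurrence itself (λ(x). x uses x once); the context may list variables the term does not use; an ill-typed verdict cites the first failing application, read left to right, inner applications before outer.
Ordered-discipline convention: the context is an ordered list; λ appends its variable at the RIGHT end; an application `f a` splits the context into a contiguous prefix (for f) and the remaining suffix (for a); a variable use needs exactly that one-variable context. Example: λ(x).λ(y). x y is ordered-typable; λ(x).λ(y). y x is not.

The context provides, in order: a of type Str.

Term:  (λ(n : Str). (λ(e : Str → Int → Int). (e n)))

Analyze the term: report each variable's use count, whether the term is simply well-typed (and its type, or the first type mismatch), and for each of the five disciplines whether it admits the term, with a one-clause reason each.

use counts: a: 0×; n (λ-bound): 1×; e (λ-bound): 1×
uses in reading order: e, n
typing: well-typed — term : Str → (Str → Int → Int) → Int → Int
ordered: ✗, unused: a — weakening required
linear: ✗, unused: a — weakening required
affine: ✓, none of a, n, e used more than once
relevant: ✗, unused: a — weakening required
unrestricted: ✓, well-typed at Str → (Str → Int → Int) → Int → Int; no restrictions here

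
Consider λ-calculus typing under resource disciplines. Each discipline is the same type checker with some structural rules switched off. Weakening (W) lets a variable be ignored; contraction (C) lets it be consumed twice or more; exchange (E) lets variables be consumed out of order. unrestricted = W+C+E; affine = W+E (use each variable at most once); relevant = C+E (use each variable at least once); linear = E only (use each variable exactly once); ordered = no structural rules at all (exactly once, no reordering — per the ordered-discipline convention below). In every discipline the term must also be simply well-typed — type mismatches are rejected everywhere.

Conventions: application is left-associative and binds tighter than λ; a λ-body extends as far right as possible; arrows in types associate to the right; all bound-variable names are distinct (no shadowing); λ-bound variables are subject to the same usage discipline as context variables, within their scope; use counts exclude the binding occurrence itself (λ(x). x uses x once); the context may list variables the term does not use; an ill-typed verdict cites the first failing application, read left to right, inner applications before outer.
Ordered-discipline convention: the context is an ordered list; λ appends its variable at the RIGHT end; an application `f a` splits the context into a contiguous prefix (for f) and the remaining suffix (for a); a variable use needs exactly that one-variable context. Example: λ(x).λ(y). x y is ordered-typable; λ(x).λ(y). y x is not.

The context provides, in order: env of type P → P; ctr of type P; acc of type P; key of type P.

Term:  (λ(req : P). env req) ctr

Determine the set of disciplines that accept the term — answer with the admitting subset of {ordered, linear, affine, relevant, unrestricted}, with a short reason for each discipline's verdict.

admitting disciplines: affine, unrestricted
counts: env=1; ctr=1; acc=0; key=0; req (λ-bound)=1
uses in reading order: env, req, ctr
typing: ✓ — P
ordered: ✗, needs weakening: acc, key unused
linear: ✗, needs weakening: acc, key unused
affine: ✓, none of env, ctr, acc, key, req used more than once
relevant: ✗, needs weakening: acc, key unused
unrestricted: ✓, well-typed at P; no restrictions here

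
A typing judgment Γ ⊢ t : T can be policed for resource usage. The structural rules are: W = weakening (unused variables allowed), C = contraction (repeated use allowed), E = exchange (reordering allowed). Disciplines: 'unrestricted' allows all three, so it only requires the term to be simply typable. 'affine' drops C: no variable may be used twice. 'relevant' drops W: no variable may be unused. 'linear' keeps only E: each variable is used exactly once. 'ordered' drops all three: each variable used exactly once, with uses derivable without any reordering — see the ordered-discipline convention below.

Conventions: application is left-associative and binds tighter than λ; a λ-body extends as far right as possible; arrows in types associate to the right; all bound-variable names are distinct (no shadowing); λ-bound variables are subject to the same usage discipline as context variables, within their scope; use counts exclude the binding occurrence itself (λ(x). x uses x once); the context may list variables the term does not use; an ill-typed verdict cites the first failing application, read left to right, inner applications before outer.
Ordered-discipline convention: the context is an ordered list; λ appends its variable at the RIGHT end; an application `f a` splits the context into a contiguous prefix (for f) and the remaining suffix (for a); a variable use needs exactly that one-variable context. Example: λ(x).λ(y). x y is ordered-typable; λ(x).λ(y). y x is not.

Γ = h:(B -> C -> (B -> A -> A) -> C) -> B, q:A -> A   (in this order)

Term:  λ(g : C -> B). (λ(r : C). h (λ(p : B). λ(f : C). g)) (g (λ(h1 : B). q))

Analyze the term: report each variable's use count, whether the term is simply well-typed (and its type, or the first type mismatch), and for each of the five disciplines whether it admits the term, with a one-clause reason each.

counts: h: 1; q: 1; g (bound): 2; r (bound): 0; p (bound): 0; f (bound): 0; h1 (bound): 0
uses in reading order: h, g, g, q
typing: ill-typed: a function awaiting B -> C -> (B -> A -> A) -> C gets B -> C -> C -> B
ordered ✗ (the type mismatch rejects it)
linear ✗ (not simply typable)
affine ✗ (fails simple typing)
relevant ✗ (a type mismatch blocks all five)
unrestricted ✗ (the type mismatch rejects it)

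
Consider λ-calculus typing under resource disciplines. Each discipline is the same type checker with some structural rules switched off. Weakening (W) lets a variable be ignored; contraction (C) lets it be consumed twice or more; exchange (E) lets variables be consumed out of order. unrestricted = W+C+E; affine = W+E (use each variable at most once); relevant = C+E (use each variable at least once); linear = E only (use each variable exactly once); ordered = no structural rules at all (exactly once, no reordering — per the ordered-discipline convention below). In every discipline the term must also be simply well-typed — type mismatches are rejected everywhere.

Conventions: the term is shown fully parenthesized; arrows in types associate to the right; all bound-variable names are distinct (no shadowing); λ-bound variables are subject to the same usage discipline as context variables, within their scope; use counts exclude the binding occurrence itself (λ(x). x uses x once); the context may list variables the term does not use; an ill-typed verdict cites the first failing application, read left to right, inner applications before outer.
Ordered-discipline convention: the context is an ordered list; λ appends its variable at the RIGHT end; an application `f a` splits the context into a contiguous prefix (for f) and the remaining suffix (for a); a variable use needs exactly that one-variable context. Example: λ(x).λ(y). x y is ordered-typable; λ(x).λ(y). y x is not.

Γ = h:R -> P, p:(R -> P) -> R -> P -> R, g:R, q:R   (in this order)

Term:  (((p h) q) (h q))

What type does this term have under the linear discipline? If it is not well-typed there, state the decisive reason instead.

not well-typed under linear — repeated use of h ×2, q ×2; needs weakening: g unused
use counts: h: 2×; p: 1×; g: 0×; q: 2×
uses in reading order: p, h, q, h, q
typing: well-typed — term : R
all disciplines: ordered ✗, linear ✗, affine ✗, relevant ✗, unrestricted ✓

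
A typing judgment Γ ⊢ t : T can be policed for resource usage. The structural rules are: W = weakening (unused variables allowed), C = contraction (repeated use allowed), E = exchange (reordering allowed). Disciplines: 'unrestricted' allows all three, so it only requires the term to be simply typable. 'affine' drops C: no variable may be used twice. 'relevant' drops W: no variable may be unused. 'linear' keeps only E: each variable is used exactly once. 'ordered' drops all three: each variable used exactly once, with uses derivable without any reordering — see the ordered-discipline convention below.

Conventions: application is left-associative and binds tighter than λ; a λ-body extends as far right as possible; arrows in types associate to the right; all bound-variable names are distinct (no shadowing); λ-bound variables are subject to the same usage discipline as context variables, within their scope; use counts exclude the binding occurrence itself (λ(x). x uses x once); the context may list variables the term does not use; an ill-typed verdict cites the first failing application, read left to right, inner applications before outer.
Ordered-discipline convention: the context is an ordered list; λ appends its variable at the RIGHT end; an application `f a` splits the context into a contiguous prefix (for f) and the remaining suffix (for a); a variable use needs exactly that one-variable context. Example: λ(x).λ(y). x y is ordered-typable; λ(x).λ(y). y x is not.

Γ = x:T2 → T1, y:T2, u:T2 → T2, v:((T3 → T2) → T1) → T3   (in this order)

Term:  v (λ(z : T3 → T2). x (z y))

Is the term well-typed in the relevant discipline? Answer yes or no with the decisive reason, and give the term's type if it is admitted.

no — not simply typable
counts: x ×1, y ×1, u ×0, v ×1, z (λ-bound) ×1
left-to-right use order: v, x, z, y
typing: ill-typed: an argument T2 mismatches the expected T3
summary: ordered ✗ · linear ✗ · affine ✗ · relevant ✗ · unrestricted ✗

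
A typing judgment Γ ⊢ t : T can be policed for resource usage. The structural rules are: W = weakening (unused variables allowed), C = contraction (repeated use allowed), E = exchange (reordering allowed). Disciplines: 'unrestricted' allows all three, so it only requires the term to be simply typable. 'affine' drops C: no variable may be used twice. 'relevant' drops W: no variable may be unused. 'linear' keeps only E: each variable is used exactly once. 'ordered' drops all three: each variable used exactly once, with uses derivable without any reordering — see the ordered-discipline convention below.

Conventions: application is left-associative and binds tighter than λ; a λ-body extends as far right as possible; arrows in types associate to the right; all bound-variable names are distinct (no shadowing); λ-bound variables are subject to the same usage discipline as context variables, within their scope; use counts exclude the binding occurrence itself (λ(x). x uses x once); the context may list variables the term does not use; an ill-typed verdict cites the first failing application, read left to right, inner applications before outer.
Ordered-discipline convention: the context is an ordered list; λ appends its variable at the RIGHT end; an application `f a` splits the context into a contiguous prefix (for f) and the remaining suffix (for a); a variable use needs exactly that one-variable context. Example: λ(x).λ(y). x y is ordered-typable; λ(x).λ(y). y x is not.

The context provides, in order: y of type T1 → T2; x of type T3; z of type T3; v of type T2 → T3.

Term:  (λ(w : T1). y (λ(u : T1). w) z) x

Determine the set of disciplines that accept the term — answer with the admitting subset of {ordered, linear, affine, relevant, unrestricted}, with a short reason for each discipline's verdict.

accepted by: none
variable uses: y=1, x=1, z=1, v=0, w (bound)=1, u (bound)=0
use order (left to right): y, w, z, x
typing: ill-typed: argument of type T1 → T1 where T1 is required
ordered: ✗ — fails simple typing
linear: ✗ — a type mismatch blocks all five
affine: ✗ — the type mismatch rejects it
relevant: ✗ — not simply typable
unrestricted: ✗ — fails simple typing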